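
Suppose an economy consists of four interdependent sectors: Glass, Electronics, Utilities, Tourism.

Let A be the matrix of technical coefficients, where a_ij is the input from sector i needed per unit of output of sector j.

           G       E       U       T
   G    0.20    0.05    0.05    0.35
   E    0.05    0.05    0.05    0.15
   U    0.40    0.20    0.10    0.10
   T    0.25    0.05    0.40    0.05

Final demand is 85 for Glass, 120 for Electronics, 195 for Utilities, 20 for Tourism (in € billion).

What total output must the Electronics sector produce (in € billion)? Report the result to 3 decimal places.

I − A =
  [   0.80    -0.05    -0.05    -0.35]
  [  -0.05     0.95    -0.05    -0.15]
  [  -0.40    -0.20     0.90    -0.10]
  [  -0.25    -0.05    -0.40     0.95]
Compute the cofactors C_ij = (−1)^(i+j)·(3×3 minor ij) of I−A; the adjugate is their transpose:
adj(I−A) = Cᵀ =
  [ 0.745750   0.094250   0.184000   0.309000]
  [ 0.118750   0.497000   0.092875   0.132000]
  [ 0.399000   0.165750   0.627750   0.239250]
  [ 0.370500   0.120750   0.317625   0.653250]
det(I−A) = Σ_j (I−A)_1j·C_1j = (0.80)(0.745750) + (-0.05)(0.118750) + (-0.05)(0.399000) + (-0.35)(0.370500) = 0.4410375
(I − A)⁻¹ = adj(I−A) / det(I−A) ≈
  [   1.6909     0.2137     0.4172     0.7006]
  [   0.2693     1.1269     0.2106     0.2993]
  [   0.9047     0.3758     1.4233     0.5425]
  [   0.8401     0.2738     0.7202     1.4812]
x = (I − A)⁻¹ d = adj(I−A)·d / det(I−A), with det(I−A) = 0.4410375:
  x_G = (0.745750·85 + 0.094250·120 + 0.184000·195 + 0.309000·20) / 0.4410375 = 116.75875 / 0.4410375 ≈ 264.737
  x_E = (0.118750·85 + 0.497000·120 + 0.092875·195 + 0.132000·20) / 0.4410375 = 90.484375 / 0.4410375 ≈ 205.163
  x_U = (0.399000·85 + 0.165750·120 + 0.627750·195 + 0.239250·20) / 0.4410375 = 181.00125 / 0.4410375 ≈ 410.399
  x_T = (0.370500·85 + 0.120750·120 + 0.317625·195 + 0.653250·20) / 0.4410375 = 120.984375 / 0.4410375 ≈ 274.318

x_E = 205.163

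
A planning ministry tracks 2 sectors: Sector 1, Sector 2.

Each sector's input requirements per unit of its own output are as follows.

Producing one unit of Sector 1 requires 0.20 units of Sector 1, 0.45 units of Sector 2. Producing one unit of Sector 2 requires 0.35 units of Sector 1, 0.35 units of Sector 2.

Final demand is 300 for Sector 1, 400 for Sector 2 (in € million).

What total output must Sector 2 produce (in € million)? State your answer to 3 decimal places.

x_2 = 1255.172

I − A =
  [   0.80    -0.35]
  [  -0.45     0.65]
det(I−A) = (0.80)(0.65) − (-0.35)(-0.45) = 0.3625
adj(I−A) = [[0.65, 0.35], [0.45, 0.80]]
(I − A)⁻¹ = adj(I−A) / det(I−A) ≈
  [   1.7931     0.9655]
  [   1.2414     2.2069]
x = (I − A)⁻¹ d = adj(I−A)·d / det(I−A), with det(I−A) = 0.3625:
  x_1 = (0.65·300 + 0.35·400) / 0.3625 = 335.00 / 0.3625 ≈ 924.138
  x_2 = (0.45·300 + 0.80·400) / 0.3625 = 455.00 / 0.3625 ≈ 1255.172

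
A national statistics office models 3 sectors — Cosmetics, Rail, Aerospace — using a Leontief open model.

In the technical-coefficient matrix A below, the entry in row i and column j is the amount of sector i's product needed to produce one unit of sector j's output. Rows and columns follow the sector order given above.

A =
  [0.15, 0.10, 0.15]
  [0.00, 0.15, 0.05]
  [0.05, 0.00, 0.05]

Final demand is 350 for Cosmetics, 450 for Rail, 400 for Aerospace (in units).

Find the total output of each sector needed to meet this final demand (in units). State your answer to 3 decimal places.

I − A =
  [   0.85    -0.10    -0.15]
  [   0.00     0.85    -0.05]
  [  -0.05     0.00     0.95]
Cofactors of I−A, C_ij = (−1)^(i+j)·(minor ij) (rows/columns in the sector order above):
  C_11 = (0.85)(0.95) − (-0.05)(0.00) = 0.8075
  C_12 = −[(0.00)(0.95) − (-0.05)(-0.05)] = 0.0025
  C_13 = (0.00)(0.00) − (0.85)(-0.05) = 0.0425
  C_21 = −[(-0.10)(0.95) − (-0.15)(0.00)] = 0.0950
  C_22 = (0.85)(0.95) − (-0.15)(-0.05) = 0.8000
  C_23 = −[(0.85)(0.00) − (-0.10)(-0.05)] = 0.0050
  C_31 = (-0.10)(-0.05) − (-0.15)(0.85) = 0.1325
  C_32 = −[(0.85)(-0.05) − (-0.15)(0.00)] = 0.0425
  C_33 = (0.85)(0.85) − (-0.10)(0.00) = 0.7225
det(I−A) = Σ_j (I−A)_1j·C_1j = (0.85)(0.8075) + (-0.10)(0.0025) + (-0.15)(0.0425) = 0.67975
adj(I−A) = Cᵀ =
  [ 0.8075   0.0950   0.1325]
  [ 0.0025   0.8000   0.0425]
  [ 0.0425   0.0050   0.7225]
(I − A)⁻¹ = adj(I−A) / det(I−A) ≈
  [   1.1879     0.1398     0.1949]
  [   0.0037     1.1769     0.0625]
  [   0.0625     0.0074     1.0629]
x = (I − A)⁻¹ d = adj(I−A)·d / det(I−A), with det(I−A) = 0.67975:
  x_1 = (0.8075·350 + 0.0950·450 + 0.1325·400) / 0.67975 = 378.375 / 0.67975 ≈ 556.638
  x_2 = (0.0025·350 + 0.8000·450 + 0.0425·400) / 0.67975 = 377.875 / 0.67975 ≈ 555.903
  x_3 = (0.0425·350 + 0.0050·450 + 0.7225·400) / 0.67975 = 306.125 / 0.67975 ≈ 450.349

x_1 = 556.638, x_2 = 555.903, x_3 = 450.349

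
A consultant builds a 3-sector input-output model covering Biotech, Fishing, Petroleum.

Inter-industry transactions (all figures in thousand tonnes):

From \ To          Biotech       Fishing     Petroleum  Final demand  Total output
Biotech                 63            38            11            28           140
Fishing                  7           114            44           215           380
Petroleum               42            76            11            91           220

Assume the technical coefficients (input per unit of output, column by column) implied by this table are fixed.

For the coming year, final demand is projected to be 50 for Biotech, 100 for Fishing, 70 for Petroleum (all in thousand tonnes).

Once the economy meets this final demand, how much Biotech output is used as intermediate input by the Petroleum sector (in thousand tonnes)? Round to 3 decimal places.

Technical coefficients a_ij = z_ij / X_j:
  a_11 = 63/140 = 0.45, a_21 = 7/140 = 0.05, a_31 = 42/140 = 0.30
  a_12 = 38/380 = 0.10, a_22 = 114/380 = 0.30, a_32 = 76/380 = 0.20
  a_13 = 11/220 = 0.05, a_23 = 44/220 = 0.20, a_33 = 11/220 = 0.05
I − A =
  [   0.55    -0.10    -0.05]
  [  -0.05     0.70    -0.20]
  [  -0.30    -0.20     0.95]
Cofactors of I−A, C_ij = (−1)^(i+j)·(minor ij) (rows/columns in the sector order above):
  C_11 = (0.70)(0.95) − (-0.20)(-0.20) = 0.6250
  C_12 = −[(-0.05)(0.95) − (-0.20)(-0.30)] = 0.1075
  C_13 = (-0.05)(-0.20) − (0.70)(-0.30) = 0.2200
  C_21 = −[(-0.10)(0.95) − (-0.05)(-0.20)] = 0.1050
  C_22 = (0.55)(0.95) − (-0.05)(-0.30) = 0.5075
  C_23 = −[(0.55)(-0.20) − (-0.10)(-0.30)] = 0.1400
  C_31 = (-0.10)(-0.20) − (-0.05)(0.70) = 0.0550
  C_32 = −[(0.55)(-0.20) − (-0.05)(-0.05)] = 0.1125
  C_33 = (0.55)(0.70) − (-0.10)(-0.05) = 0.3800
det(I−A) = Σ_j (I−A)_1j·C_1j = (0.55)(0.6250) + (-0.10)(0.1075) + (-0.05)(0.2200) = 0.3220
adj(I−A) = Cᵀ =
  [ 0.6250   0.1050   0.0550]
  [ 0.1075   0.5075   0.1125]
  [ 0.2200   0.1400   0.3800]
(I − A)⁻¹ = adj(I−A) / det(I−A) ≈
  [   1.9410     0.3261     0.1708]
  [   0.3339     1.5761     0.3494]
  [   0.6832     0.4348     1.1801]
First solve x = (I − A)⁻¹ d = adj(I−A)·d / det(I−A); in particular x_3 = (0.2200·50 + 0.1400·100 + 0.3800·70) / 0.3220 = 51.60 / 0.3220 ≈ 160.24845.
Intermediate flow from 1 to 3: z_13 = a_13 · x_3 = 0.05 × 51.60 / 0.3220 = 2.58 / 0.3220 ≈ 8.012.

z_13 = 8.012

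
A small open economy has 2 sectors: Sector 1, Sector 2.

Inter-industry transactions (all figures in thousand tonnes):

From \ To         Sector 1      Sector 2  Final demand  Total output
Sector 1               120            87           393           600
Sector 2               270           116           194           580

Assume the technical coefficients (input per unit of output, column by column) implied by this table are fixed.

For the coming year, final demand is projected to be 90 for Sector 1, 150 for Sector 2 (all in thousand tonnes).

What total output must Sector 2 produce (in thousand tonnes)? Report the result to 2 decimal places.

Technical coefficients a_ij = z_ij / X_j:
  a_11 = 120/600 = 0.20, a_21 = 270/600 = 0.45
  a_12 = 87/580 = 0.15, a_22 = 116/580 = 0.20
I − A =
  [   0.80    -0.15]
  [  -0.45     0.80]
det(I−A) = (0.80)(0.80) − (-0.15)(-0.45) = 0.5725
adj(I−A) = [[0.80, 0.15], [0.45, 0.80]]
(I − A)⁻¹ = adj(I−A) / det(I−A) ≈
  [   1.3974     0.2620]
  [   0.7860     1.3974]
x = (I − A)⁻¹ d = adj(I−A)·d / det(I−A), with det(I−A) = 0.5725:
  x_1 = (0.80·90 + 0.15·150) / 0.5725 = 94.50 / 0.5725 ≈ 165.07
  x_2 = (0.45·90 + 0.80·150) / 0.5725 = 160.50 / 0.5725 ≈ 280.35

x_2 = 280.35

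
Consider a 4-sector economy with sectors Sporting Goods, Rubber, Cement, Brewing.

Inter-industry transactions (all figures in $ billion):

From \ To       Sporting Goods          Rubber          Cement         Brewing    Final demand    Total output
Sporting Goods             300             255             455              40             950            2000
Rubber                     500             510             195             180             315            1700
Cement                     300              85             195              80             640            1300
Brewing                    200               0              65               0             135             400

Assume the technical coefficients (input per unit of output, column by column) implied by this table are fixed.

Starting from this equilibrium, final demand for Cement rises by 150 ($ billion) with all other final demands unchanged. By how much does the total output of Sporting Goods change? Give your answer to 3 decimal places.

Technical coefficients a_ij = z_ij / X_j:
  a_11 = 300/2000 = 0.15, a_21 = 500/2000 = 0.25, a_31 = 300/2000 = 0.15, a_41 = 200/2000 = 0.10
  a_12 = 255/1700 = 0.15, a_22 = 510/1700 = 0.30, a_32 = 85/1700 = 0.05, a_42 = 0/1700 = 0.00
  a_13 = 455/1300 = 0.35, a_23 = 195/1300 = 0.15, a_33 = 195/1300 = 0.15, a_43 = 65/1300 = 0.05
  a_14 = 40/400 = 0.10, a_24 = 180/400 = 0.45, a_34 = 80/400 = 0.20, a_44 = 0/400 = 0.00
I − A =
  [   0.85    -0.15    -0.35    -0.10]
  [  -0.25     0.70    -0.15    -0.45]
  [  -0.15    -0.05     0.85    -0.20]
  [  -0.10     0.00    -0.05     1.00]
Compute the cofactors C_ij = (−1)^(i+j)·(3×3 minor ij) of I−A; the adjugate is their transpose:
adj(I−A) = Cᵀ =
  [ 0.579375   0.143750   0.274375   0.177500]
  [ 0.277125   0.645250   0.249625   0.368000]
  [ 0.133750   0.067500   0.543750   0.152500]
  [ 0.064625   0.017750   0.054625   0.423000]
det(I−A) = Σ_j (I−A)_1j·C_1j = (0.85)(0.579375) + (-0.15)(0.277125) + (-0.35)(0.133750) + (-0.10)(0.064625) = 0.397625
(I − A)⁻¹ = adj(I−A) / det(I−A) ≈
  [   1.4571     0.3615     0.6900     0.4464]
  [   0.6970     1.6228     0.6278     0.9255]
  [   0.3364     0.1698     1.3675     0.3835]
  [   0.1625     0.0446     0.1374     1.0638]
Δx = (I − A)⁻¹ Δd with Δd having +150 in the Cement component and 0 elsewhere.
So Δx_1 = L_13 · (+150), where L_13 = adj(I−A)_13 / det(I−A) = 0.274375 / 0.397625.
Δx_1 = 0.274375 × (+150) / 0.397625 = 41.15625 / 0.397625 ≈ 103.505.

Δx_1 = 103.505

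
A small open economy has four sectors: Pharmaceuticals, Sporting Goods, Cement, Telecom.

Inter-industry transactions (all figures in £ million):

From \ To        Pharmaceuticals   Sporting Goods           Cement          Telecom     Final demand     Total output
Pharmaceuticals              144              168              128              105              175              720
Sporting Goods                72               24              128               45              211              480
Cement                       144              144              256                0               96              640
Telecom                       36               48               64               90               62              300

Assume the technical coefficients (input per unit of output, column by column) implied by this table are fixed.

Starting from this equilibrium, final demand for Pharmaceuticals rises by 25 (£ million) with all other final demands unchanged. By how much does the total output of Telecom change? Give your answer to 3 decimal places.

Δx_T = 7.301

Technical coefficients a_ij = z_ij / X_j:
  a_PP = 144/720 = 0.20, a_SP = 72/720 = 0.10, a_CP = 144/720 = 0.20, a_TP = 36/720 = 0.05
  a_PS = 168/480 = 0.35, a_SS = 24/480 = 0.05, a_CS = 144/480 = 0.30, a_TS = 48/480 = 0.10
  a_PC = 128/640 = 0.20, a_SC = 128/640 = 0.20, a_CC = 256/640 = 0.40, a_TC = 64/640 = 0.10
  a_PT = 105/300 = 0.35, a_ST = 45/300 = 0.15, a_CT = 0/300 = 0.00, a_TT = 90/300 = 0.30
I − A =
  [   0.80    -0.35    -0.20    -0.35]
  [  -0.10     0.95    -0.20    -0.15]
  [  -0.20    -0.30     0.60     0.00]
  [  -0.05    -0.10    -0.10     0.70]
Compute the cofactors C_ij = (−1)^(i+j)·(3×3 minor ij) of I−A; the adjugate is their transpose:
adj(I−A) = Cᵀ =
  [ 0.34350   0.22050   0.22450   0.21900]
  [ 0.07750   0.29050   0.13950   0.10100]
  [ 0.15325   0.21875   0.47275   0.12350]
  [ 0.05750   0.08850   0.10350   0.32900]
det(I−A) = Σ_j (I−A)_1j·C_1j = (0.80)(0.34350) + (-0.35)(0.07750) + (-0.20)(0.15325) + (-0.35)(0.05750) = 0.1969
(I − A)⁻¹ = adj(I−A) / det(I−A) ≈
  [   1.7445     1.1199     1.1402     1.1122]
  [   0.3936     1.4754     0.7085     0.5130]
  [   0.7783     1.1110     2.4010     0.6272]
  [   0.2920     0.4495     0.5256     1.6709]
Δx = (I − A)⁻¹ Δd with Δd having +25 in the Pharmaceuticals component and 0 elsewhere.
So Δx_T = L_TP · (+25), where L_TP = adj(I−A)_TP / det(I−A) = 0.05750 / 0.1969.
Δx_T = 0.05750 × (+25) / 0.1969 = 1.4375 / 0.1969 ≈ 7.301.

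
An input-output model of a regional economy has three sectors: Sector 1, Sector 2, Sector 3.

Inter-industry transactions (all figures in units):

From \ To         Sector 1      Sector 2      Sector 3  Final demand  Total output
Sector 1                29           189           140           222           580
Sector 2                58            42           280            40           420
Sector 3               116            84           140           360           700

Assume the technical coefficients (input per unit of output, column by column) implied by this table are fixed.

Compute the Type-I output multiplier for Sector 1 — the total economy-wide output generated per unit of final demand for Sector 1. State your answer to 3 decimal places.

Technical coefficients a_ij = z_ij / X_j:
  a_11 = 29/580 = 0.05, a_21 = 58/580 = 0.10, a_31 = 116/580 = 0.20
  a_12 = 189/420 = 0.45, a_22 = 42/420 = 0.10, a_32 = 84/420 = 0.20
  a_13 = 140/700 = 0.20, a_23 = 280/700 = 0.40, a_33 = 140/700 = 0.20
I − A =
  [   0.95    -0.45    -0.20]
  [  -0.10     0.90    -0.40]
  [  -0.20    -0.20     0.80]
Cofactors of I−A, C_ij = (−1)^(i+j)·(minor ij) (rows/columns in the sector order above):
  C_11 = (0.90)(0.80) − (-0.40)(-0.20) = 0.6400
  C_12 = −[(-0.10)(0.80) − (-0.40)(-0.20)] = 0.1600
  C_13 = (-0.10)(-0.20) − (0.90)(-0.20) = 0.2000
  C_21 = −[(-0.45)(0.80) − (-0.20)(-0.20)] = 0.4000
  C_22 = (0.95)(0.80) − (-0.20)(-0.20) = 0.7200
  C_23 = −[(0.95)(-0.20) − (-0.45)(-0.20)] = 0.2800
  C_31 = (-0.45)(-0.40) − (-0.20)(0.90) = 0.3600
  C_32 = −[(0.95)(-0.40) − (-0.20)(-0.10)] = 0.4000
  C_33 = (0.95)(0.90) − (-0.45)(-0.10) = 0.8100
det(I−A) = Σ_j (I−A)_1j·C_1j = (0.95)(0.6400) + (-0.45)(0.1600) + (-0.20)(0.2000) = 0.4960
adj(I−A) = Cᵀ =
  [ 0.6400   0.4000   0.3600]
  [ 0.1600   0.7200   0.4000]
  [ 0.2000   0.2800   0.8100]
(I − A)⁻¹ = adj(I−A) / det(I−A) ≈
  [   1.2903     0.8065     0.7258]
  [   0.3226     1.4516     0.8065]
  [   0.4032     0.5645     1.6331]
The output multiplier for sector j is the column-j sum of the Leontief inverse (I − A)⁻¹ = adj(I−A) / det(I−A).
Column 1 of adj(I−A): (0.6400, 0.1600, 0.2000); det(I−A) = 0.4960.
m_1 = (0.6400 + 0.1600 + 0.2000) / 0.4960 = 1.00 / 0.4960 ≈ 2.016.

m_1 = 2.016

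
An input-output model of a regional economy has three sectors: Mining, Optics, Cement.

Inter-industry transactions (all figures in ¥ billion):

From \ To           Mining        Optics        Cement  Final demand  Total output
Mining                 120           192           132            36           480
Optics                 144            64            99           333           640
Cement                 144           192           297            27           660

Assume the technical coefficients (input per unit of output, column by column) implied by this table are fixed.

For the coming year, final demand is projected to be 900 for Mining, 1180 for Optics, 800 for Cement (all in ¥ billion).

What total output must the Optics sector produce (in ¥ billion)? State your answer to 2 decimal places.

x_O = 3668.89

Technical coefficients a_ij = z_ij / X_j:
  a_MM = 120/480 = 0.25, a_OM = 144/480 = 0.30, a_CM = 144/480 = 0.30
  a_MO = 192/640 = 0.30, a_OO = 64/640 = 0.10, a_CO = 192/640 = 0.30
  a_MC = 132/660 = 0.20, a_OC = 99/660 = 0.15, a_CC = 297/660 = 0.45
I − A =
  [   0.75    -0.30    -0.20]
  [  -0.30     0.90    -0.15]
  [  -0.30    -0.30     0.55]
Cofactors of I−A, C_ij = (−1)^(i+j)·(minor ij) (rows/columns in the sector order above):
  C_11 = (0.90)(0.55) − (-0.15)(-0.30) = 0.4500
  C_12 = −[(-0.30)(0.55) − (-0.15)(-0.30)] = 0.2100
  C_13 = (-0.30)(-0.30) − (0.90)(-0.30) = 0.3600
  C_21 = −[(-0.30)(0.55) − (-0.20)(-0.30)] = 0.2250
  C_22 = (0.75)(0.55) − (-0.20)(-0.30) = 0.3525
  C_23 = −[(0.75)(-0.30) − (-0.30)(-0.30)] = 0.3150
  C_31 = (-0.30)(-0.15) − (-0.20)(0.90) = 0.2250
  C_32 = −[(0.75)(-0.15) − (-0.20)(-0.30)] = 0.1725
  C_33 = (0.75)(0.90) − (-0.30)(-0.30) = 0.5850
det(I−A) = Σ_j (I−A)_1j·C_1j = (0.75)(0.4500) + (-0.30)(0.2100) + (-0.20)(0.3600) = 0.2025
adj(I−A) = Cᵀ =
  [ 0.4500   0.2250   0.2250]
  [ 0.2100   0.3525   0.1725]
  [ 0.3600   0.3150   0.5850]
(I − A)⁻¹ = adj(I−A) / det(I−A) ≈
  [   2.2222     1.1111     1.1111]
  [   1.0370     1.7407     0.8519]
  [   1.7778     1.5556     2.8889]
x = (I − A)⁻¹ d = adj(I−A)·d / det(I−A), with det(I−A) = 0.2025:
  x_M = (0.4500·900 + 0.2250·1180 + 0.2250·800) / 0.2025 = 850.50 / 0.2025 = 4200.00
  x_O = (0.2100·900 + 0.3525·1180 + 0.1725·800) / 0.2025 = 742.95 / 0.2025 ≈ 3668.89
  x_C = (0.3600·900 + 0.3150·1180 + 0.5850·800) / 0.2025 = 1163.70 / 0.2025 ≈ 5746.67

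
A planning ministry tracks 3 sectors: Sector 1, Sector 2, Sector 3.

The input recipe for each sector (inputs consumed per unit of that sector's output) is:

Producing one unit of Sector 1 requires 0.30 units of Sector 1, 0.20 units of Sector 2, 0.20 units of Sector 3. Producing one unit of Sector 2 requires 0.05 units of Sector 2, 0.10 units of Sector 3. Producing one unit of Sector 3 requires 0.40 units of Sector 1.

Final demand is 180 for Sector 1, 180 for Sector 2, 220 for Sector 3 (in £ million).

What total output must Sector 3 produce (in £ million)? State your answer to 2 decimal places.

I − A =
  [   0.70     0.00    -0.40]
  [  -0.20     0.95     0.00]
  [  -0.20    -0.10     1.00]
Cofactors of I−A, C_ij = (−1)^(i+j)·(minor ij) (rows/columns in the sector order above):
  C_11 = (0.95)(1.00) − (0.00)(-0.10) = 0.9500
  C_12 = −[(-0.20)(1.00) − (0.00)(-0.20)] = 0.2000
  C_13 = (-0.20)(-0.10) − (0.95)(-0.20) = 0.2100
  C_21 = −[(0.00)(1.00) − (-0.40)(-0.10)] = 0.0400
  C_22 = (0.70)(1.00) − (-0.40)(-0.20) = 0.6200
  C_23 = −[(0.70)(-0.10) − (0.00)(-0.20)] = 0.0700
  C_31 = (0.00)(0.00) − (-0.40)(0.95) = 0.3800
  C_32 = −[(0.70)(0.00) − (-0.40)(-0.20)] = 0.0800
  C_33 = (0.70)(0.95) − (0.00)(-0.20) = 0.6650
det(I−A) = Σ_j (I−A)_1j·C_1j = (0.70)(0.9500) + (0.00)(0.2000) + (-0.40)(0.2100) = 0.5810
adj(I−A) = Cᵀ =
  [ 0.9500   0.0400   0.3800]
  [ 0.2000   0.6200   0.0800]
  [ 0.2100   0.0700   0.6650]
(I − A)⁻¹ = adj(I−A) / det(I−A) ≈
  [   1.6351     0.0688     0.6540]
  [   0.3442     1.0671     0.1377]
  [   0.3614     0.1205     1.1446]
x = (I − A)⁻¹ d = adj(I−A)·d / det(I−A), with det(I−A) = 0.5810:
  x_1 = (0.9500·180 + 0.0400·180 + 0.3800·220) / 0.5810 = 261.80 / 0.5810 ≈ 450.60
  x_2 = (0.2000·180 + 0.6200·180 + 0.0800·220) / 0.5810 = 165.20 / 0.5810 ≈ 284.34
  x_3 = (0.2100·180 + 0.0700·180 + 0.6650·220) / 0.5810 = 196.70 / 0.5810 ≈ 338.55

x_3 = 338.55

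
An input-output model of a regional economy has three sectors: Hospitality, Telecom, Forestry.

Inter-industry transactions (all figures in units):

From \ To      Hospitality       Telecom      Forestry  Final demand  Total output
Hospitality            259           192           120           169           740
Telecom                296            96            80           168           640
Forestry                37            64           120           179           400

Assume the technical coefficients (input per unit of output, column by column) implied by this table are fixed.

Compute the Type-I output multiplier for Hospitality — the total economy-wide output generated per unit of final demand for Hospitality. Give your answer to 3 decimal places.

m_H = 3.616

Technical coefficients a_ij = z_ij / X_j:
  a_HH = 259/740 = 0.35, a_TH = 296/740 = 0.40, a_FH = 37/740 = 0.05
  a_HT = 192/640 = 0.30, a_TT = 96/640 = 0.15, a_FT = 64/640 = 0.10
  a_HF = 120/400 = 0.30, a_TF = 80/400 = 0.20, a_FF = 120/400 = 0.30
I − A =
  [   0.65    -0.30    -0.30]
  [  -0.40     0.85    -0.20]
  [  -0.05    -0.10     0.70]
Cofactors of I−A, C_ij = (−1)^(i+j)·(minor ij) (rows/columns in the sector order above):
  C_11 = (0.85)(0.70) − (-0.20)(-0.10) = 0.5750
  C_12 = −[(-0.40)(0.70) − (-0.20)(-0.05)] = 0.2900
  C_13 = (-0.40)(-0.10) − (0.85)(-0.05) = 0.0825
  C_21 = −[(-0.30)(0.70) − (-0.30)(-0.10)] = 0.2400
  C_22 = (0.65)(0.70) − (-0.30)(-0.05) = 0.4400
  C_23 = −[(0.65)(-0.10) − (-0.30)(-0.05)] = 0.0800
  C_31 = (-0.30)(-0.20) − (-0.30)(0.85) = 0.3150
  C_32 = −[(0.65)(-0.20) − (-0.30)(-0.40)] = 0.2500
  C_33 = (0.65)(0.85) − (-0.30)(-0.40) = 0.4325
det(I−A) = Σ_j (I−A)_1j·C_1j = (0.65)(0.5750) + (-0.30)(0.2900) + (-0.30)(0.0825) = 0.2620
adj(I−A) = Cᵀ =
  [ 0.5750   0.2400   0.3150]
  [ 0.2900   0.4400   0.2500]
  [ 0.0825   0.0800   0.4325]
(I − A)⁻¹ = adj(I−A) / det(I−A) ≈
  [   2.1947     0.9160     1.2023]
  [   1.1069     1.6794     0.9542]
  [   0.3149     0.3053     1.6508]
The output multiplier for sector j is the column-j sum of the Leontief inverse (I − A)⁻¹ = adj(I−A) / det(I−A).
Column H of adj(I−A): (0.5750, 0.2900, 0.0825); det(I−A) = 0.2620.
m_H = (0.5750 + 0.2900 + 0.0825) / 0.2620 = 0.9475 / 0.2620 ≈ 3.616.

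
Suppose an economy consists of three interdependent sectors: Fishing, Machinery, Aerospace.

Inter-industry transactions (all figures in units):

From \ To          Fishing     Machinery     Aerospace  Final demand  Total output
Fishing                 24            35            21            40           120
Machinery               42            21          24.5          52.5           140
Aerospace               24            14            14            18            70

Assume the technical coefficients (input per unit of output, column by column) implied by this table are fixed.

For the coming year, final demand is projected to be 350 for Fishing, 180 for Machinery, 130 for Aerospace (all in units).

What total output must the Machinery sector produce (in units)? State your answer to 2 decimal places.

x_2 = 754.63

Technical coefficients a_ij = z_ij / X_j:
  a_11 = 24/120 = 0.20, a_21 = 42/120 = 0.35, a_31 = 24/120 = 0.20
  a_12 = 35/140 = 0.25, a_22 = 21/140 = 0.15, a_32 = 14/140 = 0.10
  a_13 = 21/70 = 0.30, a_23 = 24.5/70 = 0.35, a_33 = 14/70 = 0.20
I − A =
  [   0.80    -0.25    -0.30]
  [  -0.35     0.85    -0.35]
  [  -0.20    -0.10     0.80]
Cofactors of I−A, C_ij = (−1)^(i+j)·(minor ij) (rows/columns in the sector order above):
  C_11 = (0.85)(0.80) − (-0.35)(-0.10) = 0.6450
  C_12 = −[(-0.35)(0.80) − (-0.35)(-0.20)] = 0.3500
  C_13 = (-0.35)(-0.10) − (0.85)(-0.20) = 0.2050
  C_21 = −[(-0.25)(0.80) − (-0.30)(-0.10)] = 0.2300
  C_22 = (0.80)(0.80) − (-0.30)(-0.20) = 0.5800
  C_23 = −[(0.80)(-0.10) − (-0.25)(-0.20)] = 0.1300
  C_31 = (-0.25)(-0.35) − (-0.30)(0.85) = 0.3425
  C_32 = −[(0.80)(-0.35) − (-0.30)(-0.35)] = 0.3850
  C_33 = (0.80)(0.85) − (-0.25)(-0.35) = 0.5925
det(I−A) = Σ_j (I−A)_1j·C_1j = (0.80)(0.6450) + (-0.25)(0.3500) + (-0.30)(0.2050) = 0.3670
adj(I−A) = Cᵀ =
  [ 0.6450   0.2300   0.3425]
  [ 0.3500   0.5800   0.3850]
  [ 0.2050   0.1300   0.5925]
(I − A)⁻¹ = adj(I−A) / det(I−A) ≈
  [   1.7575     0.6267     0.9332]
  [   0.9537     1.5804     1.0490]
  [   0.5586     0.3542     1.6144]
x = (I − A)⁻¹ d = adj(I−A)·d / det(I−A), with det(I−A) = 0.3670:
  x_1 = (0.6450·350 + 0.2300·180 + 0.3425·130) / 0.3670 = 311.675 / 0.3670 ≈ 849.25
  x_2 = (0.3500·350 + 0.5800·180 + 0.3850·130) / 0.3670 = 276.95 / 0.3670 ≈ 754.63
  x_3 = (0.2050·350 + 0.1300·180 + 0.5925·130) / 0.3670 = 172.175 / 0.3670 ≈ 469.14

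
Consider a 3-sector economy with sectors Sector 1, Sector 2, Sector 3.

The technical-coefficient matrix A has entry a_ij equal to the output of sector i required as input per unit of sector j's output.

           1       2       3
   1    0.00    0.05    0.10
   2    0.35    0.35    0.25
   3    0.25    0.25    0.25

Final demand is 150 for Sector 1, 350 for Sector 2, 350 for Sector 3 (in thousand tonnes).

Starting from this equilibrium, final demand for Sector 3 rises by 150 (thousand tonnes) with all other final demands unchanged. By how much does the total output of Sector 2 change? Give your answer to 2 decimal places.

Δx_2 = 111.40

I − A =
  [   1.00    -0.05    -0.10]
  [  -0.35     0.65    -0.25]
  [  -0.25    -0.25     0.75]
Cofactors of I−A, C_ij = (−1)^(i+j)·(minor ij) (rows/columns in the sector order above):
  C_11 = (0.65)(0.75) − (-0.25)(-0.25) = 0.4250
  C_12 = −[(-0.35)(0.75) − (-0.25)(-0.25)] = 0.3250
  C_13 = (-0.35)(-0.25) − (0.65)(-0.25) = 0.2500
  C_21 = −[(-0.05)(0.75) − (-0.10)(-0.25)] = 0.0625
  C_22 = (1.00)(0.75) − (-0.10)(-0.25) = 0.7250
  C_23 = −[(1.00)(-0.25) − (-0.05)(-0.25)] = 0.2625
  C_31 = (-0.05)(-0.25) − (-0.10)(0.65) = 0.0775
  C_32 = −[(1.00)(-0.25) − (-0.10)(-0.35)] = 0.2850
  C_33 = (1.00)(0.65) − (-0.05)(-0.35) = 0.6325
det(I−A) = Σ_j (I−A)_1j·C_1j = (1.00)(0.4250) + (-0.05)(0.3250) + (-0.10)(0.2500) = 0.38375
adj(I−A) = Cᵀ =
  [ 0.4250   0.0625   0.0775]
  [ 0.3250   0.7250   0.2850]
  [ 0.2500   0.2625   0.6325]
(I − A)⁻¹ = adj(I−A) / det(I−A) ≈
  [   1.1075     0.1629     0.2020]
  [   0.8469     1.8893     0.7427]
  [   0.6515     0.6840     1.6482]
Δx = (I − A)⁻¹ Δd with Δd having +150 in the Sector 3 component and 0 elsewhere.
So Δx_2 = L_23 · (+150), where L_23 = adj(I−A)_23 / det(I−A) = 0.2850 / 0.38375.
Δx_2 = 0.2850 × (+150) / 0.38375 = 42.75 / 0.38375 ≈ 111.40.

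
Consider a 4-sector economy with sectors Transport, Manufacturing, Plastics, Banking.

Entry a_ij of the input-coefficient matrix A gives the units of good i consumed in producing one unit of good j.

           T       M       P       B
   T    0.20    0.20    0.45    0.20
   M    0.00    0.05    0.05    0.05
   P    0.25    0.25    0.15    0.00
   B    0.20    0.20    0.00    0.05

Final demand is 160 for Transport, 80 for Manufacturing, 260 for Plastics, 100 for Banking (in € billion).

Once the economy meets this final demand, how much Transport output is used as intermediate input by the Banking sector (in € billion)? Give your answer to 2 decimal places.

z_TB = 50.90

I − A =
  [   0.80    -0.20    -0.45    -0.20]
  [   0.00     0.95    -0.05    -0.05]
  [  -0.25    -0.25     0.85     0.00]
  [  -0.20    -0.20     0.00     0.95]
Compute the cofactors C_ij = (−1)^(i+j)·(3×3 minor ij) of I−A; the adjugate is their transpose:
adj(I−A) = Cᵀ =
  [ 0.746750   0.302375   0.413125   0.173125]
  [ 0.020375   0.505125   0.040500   0.030875]
  [ 0.225625   0.237500   0.674000   0.060000]
  [ 0.161500   0.170000   0.095500   0.526625]
det(I−A) = Σ_j (I−A)_1j·C_1j = (0.80)(0.746750) + (-0.20)(0.020375) + (-0.45)(0.225625) + (-0.20)(0.161500) = 0.45949375
(I − A)⁻¹ = adj(I−A) / det(I−A) ≈
  [   1.6252     0.6581     0.8991     0.3768]
  [   0.0443     1.0993     0.0881     0.0672]
  [   0.4910     0.5169     1.4668     0.1306]
  [   0.3515     0.3700     0.2078     1.1461]
First solve x = (I − A)⁻¹ d = adj(I−A)·d / det(I−A); in particular x_B = (0.161500·160 + 0.170000·80 + 0.095500·260 + 0.526625·100) / 0.45949375 = 116.9325 / 0.45949375 ≈ 254.4812.
Intermediate flow from T to B: z_TB = a_TB · x_B = 0.20 × 116.9325 / 0.45949375 = 23.3865 / 0.45949375 ≈ 50.90.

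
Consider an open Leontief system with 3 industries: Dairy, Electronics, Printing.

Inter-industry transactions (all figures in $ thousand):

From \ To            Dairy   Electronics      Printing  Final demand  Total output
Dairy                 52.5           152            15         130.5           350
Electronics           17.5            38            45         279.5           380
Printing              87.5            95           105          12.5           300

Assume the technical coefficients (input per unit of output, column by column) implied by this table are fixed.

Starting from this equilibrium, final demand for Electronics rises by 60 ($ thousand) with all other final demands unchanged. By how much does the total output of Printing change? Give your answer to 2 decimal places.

Technical coefficients a_ij = z_ij / X_j:
  a_DD = 52.5/350 = 0.15, a_ED = 17.5/350 = 0.05, a_PD = 87.5/350 = 0.25
  a_DE = 152/380 = 0.40, a_EE = 38/380 = 0.10, a_PE = 95/380 = 0.25
  a_DP = 15/300 = 0.05, a_EP = 45/300 = 0.15, a_PP = 105/300 = 0.35
I − A =
  [   0.85    -0.40    -0.05]
  [  -0.05     0.90    -0.15]
  [  -0.25    -0.25     0.65]
Cofactors of I−A, C_ij = (−1)^(i+j)·(minor ij) (rows/columns in the sector order above):
  C_11 = (0.90)(0.65) − (-0.15)(-0.25) = 0.5475
  C_12 = −[(-0.05)(0.65) − (-0.15)(-0.25)] = 0.0700
  C_13 = (-0.05)(-0.25) − (0.90)(-0.25) = 0.2375
  C_21 = −[(-0.40)(0.65) − (-0.05)(-0.25)] = 0.2725
  C_22 = (0.85)(0.65) − (-0.05)(-0.25) = 0.5400
  C_23 = −[(0.85)(-0.25) − (-0.40)(-0.25)] = 0.3125
  C_31 = (-0.40)(-0.15) − (-0.05)(0.90) = 0.1050
  C_32 = −[(0.85)(-0.15) − (-0.05)(-0.05)] = 0.1300
  C_33 = (0.85)(0.90) − (-0.40)(-0.05) = 0.7450
det(I−A) = Σ_j (I−A)_1j·C_1j = (0.85)(0.5475) + (-0.40)(0.0700) + (-0.05)(0.2375) = 0.4255
adj(I−A) = Cᵀ =
  [ 0.5475   0.2725   0.1050]
  [ 0.0700   0.5400   0.1300]
  [ 0.2375   0.3125   0.7450]
(I − A)⁻¹ = adj(I−A) / det(I−A) ≈
  [   1.2867     0.6404     0.2468]
  [   0.1645     1.2691     0.3055]
  [   0.5582     0.7344     1.7509]
Δx = (I − A)⁻¹ Δd with Δd having +60 in the Electronics component and 0 elsewhere.
So Δx_P = L_PE · (+60), where L_PE = adj(I−A)_PE / det(I−A) = 0.3125 / 0.4255.
Δx_P = 0.3125 × (+60) / 0.4255 = 18.75 / 0.4255 ≈ 44.07.

Δx_P = 44.07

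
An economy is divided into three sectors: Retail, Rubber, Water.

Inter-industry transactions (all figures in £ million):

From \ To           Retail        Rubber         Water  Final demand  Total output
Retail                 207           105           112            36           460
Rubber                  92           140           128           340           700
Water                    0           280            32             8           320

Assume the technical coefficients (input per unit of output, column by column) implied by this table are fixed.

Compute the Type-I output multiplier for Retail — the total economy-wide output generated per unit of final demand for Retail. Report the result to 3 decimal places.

m_1 = 3.241

Technical coefficients a_ij = z_ij / X_j:
  a_11 = 207/460 = 0.45, a_21 = 92/460 = 0.20, a_31 = 0/460 = 0.00
  a_12 = 105/700 = 0.15, a_22 = 140/700 = 0.20, a_32 = 280/700 = 0.40
  a_13 = 112/320 = 0.35, a_23 = 128/320 = 0.40, a_33 = 32/320 = 0.10
I − A =
  [   0.55    -0.15    -0.35]
  [  -0.20     0.80    -0.40]
  [   0.00    -0.40     0.90]
Cofactors of I−A, C_ij = (−1)^(i+j)·(minor ij) (rows/columns in the sector order above):
  C_11 = (0.80)(0.90) − (-0.40)(-0.40) = 0.5600
  C_12 = −[(-0.20)(0.90) − (-0.40)(0.00)] = 0.1800
  C_13 = (-0.20)(-0.40) − (0.80)(0.00) = 0.0800
  C_21 = −[(-0.15)(0.90) − (-0.35)(-0.40)] = 0.2750
  C_22 = (0.55)(0.90) − (-0.35)(0.00) = 0.4950
  C_23 = −[(0.55)(-0.40) − (-0.15)(0.00)] = 0.2200
  C_31 = (-0.15)(-0.40) − (-0.35)(0.80) = 0.3400
  C_32 = −[(0.55)(-0.40) − (-0.35)(-0.20)] = 0.2900
  C_33 = (0.55)(0.80) − (-0.15)(-0.20) = 0.4100
det(I−A) = Σ_j (I−A)_1j·C_1j = (0.55)(0.5600) + (-0.15)(0.1800) + (-0.35)(0.0800) = 0.2530
adj(I−A) = Cᵀ =
  [ 0.5600   0.2750   0.3400]
  [ 0.1800   0.4950   0.2900]
  [ 0.0800   0.2200   0.4100]
(I − A)⁻¹ = adj(I−A) / det(I−A) ≈
  [   2.2134     1.0870     1.3439]
  [   0.7115     1.9565     1.1462]
  [   0.3162     0.8696     1.6206]
The output multiplier for sector j is the column-j sum of the Leontief inverse (I − A)⁻¹ = adj(I−A) / det(I−A).
Column 1 of adj(I−A): (0.5600, 0.1800, 0.0800); det(I−A) = 0.2530.
m_1 = (0.5600 + 0.1800 + 0.0800) / 0.2530 = 0.82 / 0.2530 ≈ 3.241.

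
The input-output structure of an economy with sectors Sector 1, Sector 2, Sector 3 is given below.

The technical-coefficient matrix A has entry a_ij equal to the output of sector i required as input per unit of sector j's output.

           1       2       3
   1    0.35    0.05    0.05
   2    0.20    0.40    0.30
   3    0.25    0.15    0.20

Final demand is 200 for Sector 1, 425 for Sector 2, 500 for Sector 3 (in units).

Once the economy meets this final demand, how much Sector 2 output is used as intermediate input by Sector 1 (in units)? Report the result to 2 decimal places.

I − A =
  [   0.65    -0.05    -0.05]
  [  -0.20     0.60    -0.30]
  [  -0.25    -0.15     0.80]
Cofactors of I−A, C_ij = (−1)^(i+j)·(minor ij) (rows/columns in the sector order above):
  C_11 = (0.60)(0.80) − (-0.30)(-0.15) = 0.4350
  C_12 = −[(-0.20)(0.80) − (-0.30)(-0.25)] = 0.2350
  C_13 = (-0.20)(-0.15) − (0.60)(-0.25) = 0.1800
  C_21 = −[(-0.05)(0.80) − (-0.05)(-0.15)] = 0.0475
  C_22 = (0.65)(0.80) − (-0.05)(-0.25) = 0.5075
  C_23 = −[(0.65)(-0.15) − (-0.05)(-0.25)] = 0.1100
  C_31 = (-0.05)(-0.30) − (-0.05)(0.60) = 0.0450
  C_32 = −[(0.65)(-0.30) − (-0.05)(-0.20)] = 0.2050
  C_33 = (0.65)(0.60) − (-0.05)(-0.20) = 0.3800
det(I−A) = Σ_j (I−A)_1j·C_1j = (0.65)(0.4350) + (-0.05)(0.2350) + (-0.05)(0.1800) = 0.2620
adj(I−A) = Cᵀ =
  [ 0.4350   0.0475   0.0450]
  [ 0.2350   0.5075   0.2050]
  [ 0.1800   0.1100   0.3800]
(I − A)⁻¹ = adj(I−A) / det(I−A) ≈
  [   1.6603     0.1813     0.1718]
  [   0.8969     1.9370     0.7824]
  [   0.6870     0.4198     1.4504]
First solve x = (I − A)⁻¹ d = adj(I−A)·d / det(I−A); in particular x_1 = (0.4350·200 + 0.0475·425 + 0.0450·500) / 0.2620 = 129.6875 / 0.2620 ≈ 494.9905.
Intermediate flow from 2 to 1: z_21 = a_21 · x_1 = 0.20 × 129.6875 / 0.2620 = 25.9375 / 0.2620 ≈ 99.00.

z_21 = 99.00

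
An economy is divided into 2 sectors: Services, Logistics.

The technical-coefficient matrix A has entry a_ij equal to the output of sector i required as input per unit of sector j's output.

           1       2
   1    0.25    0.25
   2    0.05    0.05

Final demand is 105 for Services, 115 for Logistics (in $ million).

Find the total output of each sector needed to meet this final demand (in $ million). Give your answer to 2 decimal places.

x_1 = 183.57, x_2 = 130.71

I − A =
  [   0.75    -0.25]
  [  -0.05     0.95]
det(I−A) = (0.75)(0.95) − (-0.25)(-0.05) = 0.7000
adj(I−A) = [[0.95, 0.25], [0.05, 0.75]]
(I − A)⁻¹ = adj(I−A) / det(I−A) ≈
  [   1.3571     0.3571]
  [   0.0714     1.0714]
x = (I − A)⁻¹ d = adj(I−A)·d / det(I−A), with det(I−A) = 0.7000:
  x_1 = (0.95·105 + 0.25·115) / 0.7000 = 128.50 / 0.7000 ≈ 183.57
  x_2 = (0.05·105 + 0.75·115) / 0.7000 = 91.50 / 0.7000 ≈ 130.71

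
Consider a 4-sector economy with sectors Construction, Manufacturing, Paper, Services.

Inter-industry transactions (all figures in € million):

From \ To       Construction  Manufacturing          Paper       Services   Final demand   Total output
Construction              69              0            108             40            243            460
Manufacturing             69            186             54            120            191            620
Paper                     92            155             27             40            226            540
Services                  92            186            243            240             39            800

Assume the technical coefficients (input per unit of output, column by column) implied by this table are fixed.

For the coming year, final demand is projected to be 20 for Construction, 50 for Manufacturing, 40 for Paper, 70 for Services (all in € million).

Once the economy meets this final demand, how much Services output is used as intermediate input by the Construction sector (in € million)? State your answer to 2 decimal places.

Technical coefficients a_ij = z_ij / X_j:
  a_11 = 69/460 = 0.15, a_21 = 69/460 = 0.15, a_31 = 92/460 = 0.20, a_41 = 92/460 = 0.20
  a_12 = 0/620 = 0.00, a_22 = 186/620 = 0.30, a_32 = 155/620 = 0.25, a_42 = 186/620 = 0.30
  a_13 = 108/540 = 0.20, a_23 = 54/540 = 0.10, a_33 = 27/540 = 0.05, a_43 = 243/540 = 0.45
  a_14 = 40/800 = 0.05, a_24 = 120/800 = 0.15, a_34 = 40/800 = 0.05, a_44 = 240/800 = 0.30
I − A =
  [   0.85     0.00    -0.20    -0.05]
  [  -0.15     0.70    -0.10    -0.15]
  [  -0.20    -0.25     0.95    -0.05]
  [  -0.20    -0.30    -0.45     0.70]
Compute the cofactors C_ij = (−1)^(i+j)·(3×3 minor ij) of I−A; the adjugate is their transpose:
adj(I−A) = Cᵀ =
  [ 0.371125   0.057875   0.106250   0.046500]
  [ 0.153375   0.502125   0.146250   0.129000]
  [ 0.132000   0.162000   0.369000   0.070500]
  [ 0.256625   0.335875   0.330250   0.508500]
det(I−A) = Σ_j (I−A)_1j·C_1j = (0.85)(0.371125) + (0.00)(0.153375) + (-0.20)(0.132000) + (-0.05)(0.256625) = 0.276225
(I − A)⁻¹ = adj(I−A) / det(I−A) ≈
  [   1.3436     0.2095     0.3847     0.1683]
  [   0.5553     1.8178     0.5295     0.4670]
  [   0.4779     0.5865     1.3359     0.2552]
  [   0.9290     1.2159     1.1956     1.8409]
First solve x = (I − A)⁻¹ d = adj(I−A)·d / det(I−A); in particular x_1 = (0.371125·20 + 0.057875·50 + 0.106250·40 + 0.046500·70) / 0.276225 = 17.82125 / 0.276225 ≈ 64.5172.
Intermediate flow from 4 to 1: z_41 = a_41 · x_1 = 0.20 × 17.82125 / 0.276225 = 3.56425 / 0.276225 ≈ 12.90.

z_41 = 12.90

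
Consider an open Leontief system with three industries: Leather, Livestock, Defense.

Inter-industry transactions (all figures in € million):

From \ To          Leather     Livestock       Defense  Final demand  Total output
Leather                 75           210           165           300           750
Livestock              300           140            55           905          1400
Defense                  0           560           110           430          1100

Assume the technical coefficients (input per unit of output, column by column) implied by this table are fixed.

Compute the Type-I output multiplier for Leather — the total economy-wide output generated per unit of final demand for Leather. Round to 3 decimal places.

Technical coefficients a_ij = z_ij / X_j:
  a_11 = 75/750 = 0.10, a_21 = 300/750 = 0.40, a_31 = 0/750 = 0.00
  a_12 = 210/1400 = 0.15, a_22 = 140/1400 = 0.10, a_32 = 560/1400 = 0.40
  a_13 = 165/1100 = 0.15, a_23 = 55/1100 = 0.05, a_33 = 110/1100 = 0.10
I − A =
  [   0.90    -0.15    -0.15]
  [  -0.40     0.90    -0.05]
  [   0.00    -0.40     0.90]
Cofactors of I−A, C_ij = (−1)^(i+j)·(minor ij) (rows/columns in the sector order above):
  C_11 = (0.90)(0.90) − (-0.05)(-0.40) = 0.7900
  C_12 = −[(-0.40)(0.90) − (-0.05)(0.00)] = 0.3600
  C_13 = (-0.40)(-0.40) − (0.90)(0.00) = 0.1600
  C_21 = −[(-0.15)(0.90) − (-0.15)(-0.40)] = 0.1950
  C_22 = (0.90)(0.90) − (-0.15)(0.00) = 0.8100
  C_23 = −[(0.90)(-0.40) − (-0.15)(0.00)] = 0.3600
  C_31 = (-0.15)(-0.05) − (-0.15)(0.90) = 0.1425
  C_32 = −[(0.90)(-0.05) − (-0.15)(-0.40)] = 0.1050
  C_33 = (0.90)(0.90) − (-0.15)(-0.40) = 0.7500
det(I−A) = Σ_j (I−A)_1j·C_1j = (0.90)(0.7900) + (-0.15)(0.3600) + (-0.15)(0.1600) = 0.6330
adj(I−A) = Cᵀ =
  [ 0.7900   0.1950   0.1425]
  [ 0.3600   0.8100   0.1050]
  [ 0.1600   0.3600   0.7500]
(I − A)⁻¹ = adj(I−A) / det(I−A) ≈
  [   1.2480     0.3081     0.2251]
  [   0.5687     1.2796     0.1659]
  [   0.2528     0.5687     1.1848]
The output multiplier for sector j is the column-j sum of the Leontief inverse (I − A)⁻¹ = adj(I−A) / det(I−A).
Column 1 of adj(I−A): (0.7900, 0.3600, 0.1600); det(I−A) = 0.6330.
m_1 = (0.7900 + 0.3600 + 0.1600) / 0.6330 = 1.31 / 0.6330 ≈ 2.070.

m_1 = 2.070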